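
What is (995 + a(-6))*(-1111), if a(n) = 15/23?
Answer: -25441900/23 ≈ -1.1062e+6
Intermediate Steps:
a(n) = 15/23 (a(n) = 15*(1/23) = 15/23)
(995 + a(-6))*(-1111) = (995 + 15/23)*(-1111) = (22900/23)*(-1111) = -25441900/23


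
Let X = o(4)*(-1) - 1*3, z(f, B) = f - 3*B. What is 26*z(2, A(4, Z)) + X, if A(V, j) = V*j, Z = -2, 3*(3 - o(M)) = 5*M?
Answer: 2030/3 ≈ 676.67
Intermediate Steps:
o(M) = 3 - 5*M/3
X = ⅔ (X = (3 - 5/3*4)*(-1) - 1*3 = (3 - 20/3)*(-1) - 3 = -11/3*(-1) - 3 = 11/3 - 3 = ⅔ ≈ 0.66667)
26*z(2, A(4, Z)) + X = 26*(2 - 12*(-2)) + ⅔ = 26*(2 - 3*(-8)) + ⅔ = 26*(2 + 24) + ⅔ = 26*26 + ⅔ = 676 + ⅔ = 2030/3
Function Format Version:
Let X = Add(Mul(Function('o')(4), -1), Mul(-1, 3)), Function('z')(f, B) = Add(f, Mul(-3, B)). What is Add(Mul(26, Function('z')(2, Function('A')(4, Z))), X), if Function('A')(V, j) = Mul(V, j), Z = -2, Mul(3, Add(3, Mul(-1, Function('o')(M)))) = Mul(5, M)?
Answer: Rational(2030, 3) ≈ 676.67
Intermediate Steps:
Function('o')(M) = Add(3, Mul(Rational(-5, 3), M)) (Function('o')(M) = Add(3, Mul(Rational(-1, 3), Mul(5, M))) = Add(3, Mul(Rational(-5, 3), M)))
X = Rational(2, 3) (X = Add(Mul(Add(3, Mul(Rational(-5, 3), 4)), -1), Mul(-1, 3)) = Add(Mul(Add(3, Rational(-20, 3)), -1), -3) = Add(Mul(Rational(-11, 3), -1), -3) = Add(Rational(11, 3), -3) = Rational(2, 3) ≈ 0.66667)
Add(Mul(26, Function('z')(2, Function('A')(4, Z))), X) = Add(Mul(26, Add(2, Mul(-3, Mul(4, -2)))), Rational(2, 3)) = Add(Mul(26, Add(2, Mul(-3, -8))), Rational(2, 3)) = Add(Mul(26, Add(2, 24)), Rational(2, 3)) = Add(Mul(26, 26), Rational(2, 3)) = Add(676, Rational(2, 3)) = Rational(2030, 3)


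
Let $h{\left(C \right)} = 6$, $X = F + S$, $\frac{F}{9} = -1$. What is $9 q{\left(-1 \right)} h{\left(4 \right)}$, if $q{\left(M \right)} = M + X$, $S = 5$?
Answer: $-270$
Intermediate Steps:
$F = -9$ ($F = 9 \left(-1\right) = -9$)
$X = -4$ ($X = -9 + 5 = -4$)
$q{\left(M \right)} = -4 + M$ ($q{\left(M \right)} = M - 4 = -4 + M$)
$9 q{\left(-1 \right)} h{\left(4 \right)} = 9 \left(-4 - 1\right) 6 = 9 \left(-5\right) 6 = \left(-45\right) 6 = -270$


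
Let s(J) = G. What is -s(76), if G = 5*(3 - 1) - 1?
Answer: -9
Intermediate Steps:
G = 9 (G = 5*2 - 1 = 10 - 1 = 9)
s(J) = 9
-s(76) = -1*9 = -9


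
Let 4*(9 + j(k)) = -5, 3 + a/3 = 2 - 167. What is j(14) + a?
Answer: -2057/4 ≈ -514.25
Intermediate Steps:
a = -504 (a = -9 + 3*(2 - 167) = -9 + 3*(-165) = -9 - 495 = -504)
j(k) = -41/4 (j(k) = -9 + (¼)*(-5) = -9 - 5/4 = -41/4)
j(14) + a = -41/4 - 504 = -2057/4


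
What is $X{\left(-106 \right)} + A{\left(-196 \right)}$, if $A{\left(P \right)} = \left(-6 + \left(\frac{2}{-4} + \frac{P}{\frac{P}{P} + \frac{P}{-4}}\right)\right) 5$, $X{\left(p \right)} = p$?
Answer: $- \frac{1581}{10} \approx -158.1$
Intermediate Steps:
$A{\left(P \right)} = - \frac{65}{2} + \frac{5 P}{1 - \frac{P}{4}}$ ($A{\left(P \right)} = \left(-6 + \left(2 \left(- \frac{1}{4}\right) + \frac{P}{1 + P \left(- \frac{1}{4}\right)}\right)\right) 5 = \left(-6 + \left(- \frac{1}{2} + \frac{P}{1 - \frac{P}{4}}\right)\right) 5 = \left(- \frac{13}{2} + \frac{P}{1 - \frac{P}{4}}\right) 5 = - \frac{65}{2} + \frac{5 P}{1 - \frac{P}{4}}$)
$X{\left(-106 \right)} + A{\left(-196 \right)} = -106 + \frac{5 \left(52 - -4116\right)}{2 \left(-4 - 196\right)} = -106 + \frac{5 \left(52 + 4116\right)}{2 \left(-200\right)} = -106 + \frac{5}{2} \left(- \frac{1}{200}\right) 4168 = -106 - \frac{521}{10} = - \frac{1581}{10}$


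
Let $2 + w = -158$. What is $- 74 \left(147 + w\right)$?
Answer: $962$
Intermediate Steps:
$w = -160$ ($w = -2 - 158 = -160$)
$- 74 \left(147 + w\right) = - 74 \left(147 - 160\right) = \left(-74\right) \left(-13\right) = 962$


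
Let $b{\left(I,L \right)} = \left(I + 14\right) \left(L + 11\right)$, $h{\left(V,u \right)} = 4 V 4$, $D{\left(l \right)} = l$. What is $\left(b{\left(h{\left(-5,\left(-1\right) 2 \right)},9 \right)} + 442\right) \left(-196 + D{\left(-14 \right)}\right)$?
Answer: $184380$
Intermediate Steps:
$h{\left(V,u \right)} = 16 V$
$b{\left(I,L \right)} = \left(11 + L\right) \left(14 + I\right)$ ($b{\left(I,L \right)} = \left(14 + I\right) \left(11 + L\right) = \left(11 + L\right) \left(14 + I\right)$)
$\left(b{\left(h{\left(-5,\left(-1\right) 2 \right)},9 \right)} + 442\right) \left(-196 + D{\left(-14 \right)}\right) = \left(\left(154 + 11 \cdot 16 \left(-5\right) + 14 \cdot 9 + 16 \left(-5\right) 9\right) + 442\right) \left(-196 - 14\right) = \left(\left(154 + 11 \left(-80\right) + 126 - 720\right) + 442\right) \left(-210\right) = \left(\left(154 - 880 + 126 - 720\right) + 442\right) \left(-210\right) = \left(-1320 + 442\right) \left(-210\right) = \left(-878\right) \left(-210\right) = 184380$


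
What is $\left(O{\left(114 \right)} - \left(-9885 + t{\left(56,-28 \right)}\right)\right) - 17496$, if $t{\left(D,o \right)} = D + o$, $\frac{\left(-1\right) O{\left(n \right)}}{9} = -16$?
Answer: $-7495$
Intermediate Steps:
$O{\left(n \right)} = 144$ ($O{\left(n \right)} = \left(-9\right) \left(-16\right) = 144$)
$\left(O{\left(114 \right)} - \left(-9885 + t{\left(56,-28 \right)}\right)\right) - 17496 = \left(144 + \left(9885 - \left(56 - 28\right)\right)\right) - 17496 = \left(144 + \left(9885 - 28\right)\right) - 17496 = \left(144 + 9857\right) - 17496 = 10001 - 17496 = -7495$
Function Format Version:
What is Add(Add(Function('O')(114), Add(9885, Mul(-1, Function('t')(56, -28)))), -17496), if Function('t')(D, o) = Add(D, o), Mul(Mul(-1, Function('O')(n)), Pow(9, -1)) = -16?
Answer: -7495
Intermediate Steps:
Function('O')(n) = 144 (Function('O')(n) = Mul(-9, -16) = 144)
Add(Add(Function('O')(114), Add(9885, Mul(-1, Function('t')(56, -28)))), -17496) = Add(Add(144, Add(9885, Mul(-1, Add(56, -28)))), -17496) = Add(Add(144, Add(9885, Mul(-1, 28))), -17496) = Add(Add(144, Add(9885, -28)), -17496) = Add(Add(144, 9857), -17496) = Add(10001, -17496) = -7495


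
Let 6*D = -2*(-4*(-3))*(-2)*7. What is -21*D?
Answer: -1176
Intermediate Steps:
D = 56 (D = (-2*(-4*(-3))*(-2)*7)/6 = (-24*(-2)*7)/6 = (-2*(-24)*7)/6 = (48*7)/6 = (⅙)*336 = 56)
-21*D = -21*56 = -1176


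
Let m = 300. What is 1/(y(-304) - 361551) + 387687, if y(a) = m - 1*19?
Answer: 140059682489/361270 ≈ 3.8769e+5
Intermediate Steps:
y(a) = 281 (y(a) = 300 - 1*19 = 300 - 19 = 281)
1/(y(-304) - 361551) + 387687 = 1/(281 - 361551) + 387687 = 1/(-361270) + 387687 = -1/361270 + 387687 = 140059682489/361270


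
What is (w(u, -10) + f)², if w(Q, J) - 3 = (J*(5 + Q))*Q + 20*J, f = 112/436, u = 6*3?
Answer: 223450017025/11881 ≈ 1.8807e+7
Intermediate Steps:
u = 18
f = 28/109 (f = 112*(1/436) = 28/109 ≈ 0.25688)
w(Q, J) = 3 + 20*J + J*Q*(5 + Q) (w(Q, J) = 3 + ((J*(5 + Q))*Q + 20*J) = 3 + (J*Q*(5 + Q) + 20*J) = 3 + (20*J + J*Q*(5 + Q)) = 3 + 20*J + J*Q*(5 + Q))
(w(u, -10) + f)² = ((3 + 20*(-10) - 10*18² + 5*(-10)*18) + 28/109)² = ((3 - 200 - 10*324 - 900) + 28/109)² = ((3 - 200 - 3240 - 900) + 28/109)² = (-4337 + 28/109)² = (-472705/109)² = 223450017025/11881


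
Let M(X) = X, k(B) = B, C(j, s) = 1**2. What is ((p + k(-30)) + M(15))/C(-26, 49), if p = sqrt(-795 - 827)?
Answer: -15 + I*sqrt(1622) ≈ -15.0 + 40.274*I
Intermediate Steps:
C(j, s) = 1
p = I*sqrt(1622) (p = sqrt(-1622) = I*sqrt(1622) ≈ 40.274*I)
((p + k(-30)) + M(15))/C(-26, 49) = ((I*sqrt(1622) - 30) + 15)/1 = ((-30 + I*sqrt(1622)) + 15)*1 = (-15 + I*sqrt(1622))*1 = -15 + I*sqrt(1622)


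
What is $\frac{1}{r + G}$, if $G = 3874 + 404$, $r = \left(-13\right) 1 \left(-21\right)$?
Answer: $\frac{1}{4551} \approx 0.00021973$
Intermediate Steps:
$r = 273$ ($r = \left(-13\right) \left(-21\right) = 273$)
$G = 4278$
$\frac{1}{r + G} = \frac{1}{273 + 4278} = \frac{1}{4551}$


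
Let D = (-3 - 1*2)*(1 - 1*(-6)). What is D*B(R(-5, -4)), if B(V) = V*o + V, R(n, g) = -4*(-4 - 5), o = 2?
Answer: -3780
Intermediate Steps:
R(n, g) = 36 (R(n, g) = -4*(-9) = 36)
D = -35 (D = (-3 - 2)*(1 + 6) = -5*7 = -35)
B(V) = 3*V (B(V) = V*2 + V = 2*V + V = 3*V)
D*B(R(-5, -4)) = -105*36 = -35*108 = -3780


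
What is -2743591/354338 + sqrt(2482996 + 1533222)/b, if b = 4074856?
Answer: -2743591/354338 + sqrt(4016218)/4074856 ≈ -7.7424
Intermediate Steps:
-2743591/354338 + sqrt(2482996 + 1533222)/b = -2743591/354338 + sqrt(2482996 + 1533222)/4074856 = -2743591*1/354338 + sqrt(4016218)*(1/4074856) = -2743591/354338 + sqrt(4016218)/4074856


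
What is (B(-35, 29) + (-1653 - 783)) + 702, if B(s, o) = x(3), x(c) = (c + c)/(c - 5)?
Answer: -1737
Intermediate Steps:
x(c) = 2*c/(-5 + c) (x(c) = (2*c)/(-5 + c) = 2*c/(-5 + c))
B(s, o) = -3 (B(s, o) = 2*3/(-5 + 3) = 2*3/(-2) = 2*3*(-½) = -3)
(B(-35, 29) + (-1653 - 783)) + 702 = (-3 + (-1653 - 783)) + 702 = (-3 - 2436) + 702 = -2439 + 702 = -1737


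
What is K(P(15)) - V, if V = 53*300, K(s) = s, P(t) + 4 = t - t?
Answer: -15904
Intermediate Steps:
P(t) = -4 (P(t) = -4 + (t - t) = -4 + 0 = -4)
V = 15900
K(P(15)) - V = -4 - 1*15900 = -4 - 15900 = -15904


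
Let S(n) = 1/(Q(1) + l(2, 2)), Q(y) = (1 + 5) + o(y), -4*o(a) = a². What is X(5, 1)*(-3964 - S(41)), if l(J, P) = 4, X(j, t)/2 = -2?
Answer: 618400/39 ≈ 15856.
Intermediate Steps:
o(a) = -a²/4
X(j, t) = -4 (X(j, t) = 2*(-2) = -4)
Q(y) = 6 - y²/4 (Q(y) = (1 + 5) - y²/4 = 6 - y²/4)
S(n) = 4/39 (S(n) = 1/((6 - ¼*1²) + 4) = 1/((6 - ¼*1) + 4) = 1/((6 - ¼) + 4) = 1/(23/4 + 4) = 1/(39/4) = 4/39)
X(5, 1)*(-3964 - S(41)) = -4*(-3964 - 1*4/39) = -4*(-3964 - 4/39) = -4*(-154600/39) = 618400/39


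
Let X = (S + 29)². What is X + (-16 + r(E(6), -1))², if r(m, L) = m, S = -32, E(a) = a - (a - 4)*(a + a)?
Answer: 1165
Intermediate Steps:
E(a) = a - 2*a*(-4 + a) (E(a) = a - (-4 + a)*2*a = a - 2*a*(-4 + a))
X = 9 (X = (-32 + 29)² = (-3)² = 9)
X + (-16 + r(E(6), -1))² = 9 + (-16 + 6*(9 - 2*6))² = 9 + (-16 + 6*(9 - 12))² = 9 + (-16 + 6*(-3))² = 9 + (-16 - 18)² = 9 + (-34)² = 9 + 1156 = 1165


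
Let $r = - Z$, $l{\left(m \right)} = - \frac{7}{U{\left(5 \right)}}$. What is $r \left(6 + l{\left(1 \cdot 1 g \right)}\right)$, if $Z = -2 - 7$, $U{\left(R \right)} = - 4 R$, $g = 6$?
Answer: $\frac{1143}{20} \approx 57.15$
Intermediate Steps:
$l{\left(m \right)} = \frac{7}{20}$ ($l{\left(m \right)} = - \frac{7}{\left(-4\right) 5} = - \frac{7}{-20} = \left(-7\right) \left(- \frac{1}{20}\right) = \frac{7}{20}$)
$Z = -9$ ($Z = -2 - 7 = -9$)
$r = 9$ ($r = \left(-1\right) \left(-9\right) = 9$)
$r \left(6 + l{\left(1 \cdot 1 g \right)}\right) = 9 \left(6 + \frac{7}{20}\right) = 9 \cdot \frac{127}{20} = \frac{1143}{20}$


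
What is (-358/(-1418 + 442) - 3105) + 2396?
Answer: -345813/488 ≈ -708.63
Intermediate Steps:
(-358/(-1418 + 442) - 3105) + 2396 = (-358/(-976) - 3105) + 2396 = (-358*(-1/976) - 3105) + 2396 = (179/488 - 3105) + 2396 = -1515061/488 + 2396 = -345813/488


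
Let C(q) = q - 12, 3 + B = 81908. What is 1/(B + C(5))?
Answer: 1/81898 ≈ 1.2210e-5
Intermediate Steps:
B = 81905 (B = -3 + 81908 = 81905)
C(q) = -12 + q
1/(B + C(5)) = 1/(81905 + (-12 + 5)) = 1/(81905 - 7) = 1/81898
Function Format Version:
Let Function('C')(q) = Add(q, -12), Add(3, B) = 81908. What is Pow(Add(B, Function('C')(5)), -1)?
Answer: Rational(1, 81898) ≈ 1.2210e-5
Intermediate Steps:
B = 81905 (B = Add(-3, 81908) = 81905)
Function('C')(q) = Add(-12, q)
Pow(Add(B, Function('C')(5)), -1) = Pow(Add(81905, Add(-12, 5)), -1) = Pow(Add(81905, -7), -1) = Pow(81898, -1) = Rational(1, 81898)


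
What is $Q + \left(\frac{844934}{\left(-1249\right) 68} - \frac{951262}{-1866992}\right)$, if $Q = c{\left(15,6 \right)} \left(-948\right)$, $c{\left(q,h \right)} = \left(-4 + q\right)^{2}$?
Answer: $- \frac{133753249592261}{1165936504} \approx -1.1472 \cdot 10^{5}$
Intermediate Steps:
$Q = -114708$ ($Q = \left(-4 + 15\right)^{2} \left(-948\right) = 11^{2} \left(-948\right) = 121 \left(-948\right) = -114708$)
$Q + \left(\frac{844934}{\left(-1249\right) 68} - \frac{951262}{-1866992}\right) = -114708 + \left(\frac{844934}{\left(-1249\right) 68} - \frac{951262}{-1866992}\right) = -114708 + \left(\frac{844934}{-84932} - - \frac{475631}{933496}\right) = -114708 + \left(844934 \left(- \frac{1}{84932}\right) + \frac{475631}{933496}\right) = -114708 + \left(- \frac{24851}{2498} + \frac{475631}{933496}\right) = -114708 - \frac{11005091429}{1165936504} = - \frac{133753249592261}{1165936504}$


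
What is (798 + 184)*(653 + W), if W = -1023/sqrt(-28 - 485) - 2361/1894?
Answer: 606100711/947 + 334862*I*sqrt(57)/57 ≈ 6.4002e+5 + 44354.0*I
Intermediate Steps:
W = -2361/1894 + 341*I*sqrt(57)/57 (W = -1023*(-I*sqrt(57)/171) - 2361*1/1894 = -1023*(-I*sqrt(57)/171) - 2361/1894 = -(-341)*I*sqrt(57)/57 - 2361/1894 = 341*I*sqrt(57)/57 - 2361/1894 = -2361/1894 + 341*I*sqrt(57)/57 ≈ -1.2466 + 45.167*I)
(798 + 184)*(653 + W) = (798 + 184)*(653 + (-2361/1894 + 341*I*sqrt(57)/57)) = 982*(1234421/1894 + 341*I*sqrt(57)/57) = 606100711/947 + 334862*I*sqrt(57)/57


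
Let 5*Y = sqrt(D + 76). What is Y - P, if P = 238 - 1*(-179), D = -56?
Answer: -417 + 2*sqrt(5)/5 ≈ -416.11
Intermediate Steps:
Y = 2*sqrt(5)/5 (Y = sqrt(-56 + 76)/5 = sqrt(20)/5 = (2*sqrt(5))/5 = 2*sqrt(5)/5 ≈ 0.89443)
P = 417 (P = 238 + 179 = 417)
Y - P = 2*sqrt(5)/5 - 1*417 = 2*sqrt(5)/5 - 417 = -417 + 2*sqrt(5)/5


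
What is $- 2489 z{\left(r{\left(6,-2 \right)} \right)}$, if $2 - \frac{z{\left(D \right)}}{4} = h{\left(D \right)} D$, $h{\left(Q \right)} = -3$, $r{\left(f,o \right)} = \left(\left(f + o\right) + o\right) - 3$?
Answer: $9956$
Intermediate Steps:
$r{\left(f,o \right)} = -3 + f + 2 o$ ($r{\left(f,o \right)} = \left(f + 2 o\right) - 3 = -3 + f + 2 o$)
$z{\left(D \right)} = 8 + 12 D$ ($z{\left(D \right)} = 8 - 4 \left(- 3 D\right) = 8 + 12 D$)
$- 2489 z{\left(r{\left(6,-2 \right)} \right)} = - 2489 \left(8 + 12 \left(-3 + 6 + 2 \left(-2\right)\right)\right) = - 2489 \left(8 + 12 \left(-3 + 6 - 4\right)\right) = - 2489 \left(8 + 12 \left(-1\right)\right) = - 2489 \left(8 - 12\right) = \left(-2489\right) \left(-4\right) = 9956$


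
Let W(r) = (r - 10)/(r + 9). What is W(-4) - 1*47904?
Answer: -239534/5 ≈ -47907.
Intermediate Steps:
W(r) = (-10 + r)/(9 + r)
W(-4) - 1*47904 = (-10 - 4)/(9 - 4) - 1*47904 = -14/5 - 47904 = -239534/5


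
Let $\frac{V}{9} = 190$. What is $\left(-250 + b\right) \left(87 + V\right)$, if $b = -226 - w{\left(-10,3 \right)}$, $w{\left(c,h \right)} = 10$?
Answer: $-873342$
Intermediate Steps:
$V = 1710$ ($V = 9 \cdot 190 = 1710$)
$b = -236$ ($b = -226 - 10 = -236$)
$\left(-250 + b\right) \left(87 + V\right) = \left(-250 - 236\right) \left(87 + 1710\right) = \left(-486\right) 1797 = -873342$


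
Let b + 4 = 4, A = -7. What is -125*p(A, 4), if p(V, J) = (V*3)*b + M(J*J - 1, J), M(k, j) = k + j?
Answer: -2375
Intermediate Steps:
M(k, j) = j + k
b = 0 (b = -4 + 4 = 0)
p(V, J) = -1 + J + J**2 (p(V, J) = (V*3)*0 + (J + (J*J - 1)) = (3*V)*0 + (J + (J**2 - 1)) = 0 + (J + (-1 + J**2)) = 0 + (-1 + J + J**2) = -1 + J + J**2)
-125*p(A, 4) = -125*(-1 + 4 + 4**2) = -125*(-1 + 4 + 16) = -125*19 = -2375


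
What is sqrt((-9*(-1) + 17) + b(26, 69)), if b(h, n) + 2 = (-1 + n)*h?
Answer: 16*sqrt(7) ≈ 42.332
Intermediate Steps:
b(h, n) = -2 + h*(-1 + n) (b(h, n) = -2 + (-1 + n)*h = -2 + h*(-1 + n))
sqrt((-9*(-1) + 17) + b(26, 69)) = sqrt((-9*(-1) + 17) + (-2 - 1*26 + 26*69)) = sqrt((9 + 17) + (-2 - 26 + 1794)) = sqrt(26 + 1766) = sqrt(1792) = 16*sqrt(7)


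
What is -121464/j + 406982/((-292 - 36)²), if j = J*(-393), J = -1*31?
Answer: -1351553545/218449312 ≈ -6.1870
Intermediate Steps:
J = -31
j = 12183 (j = -31*(-393) = 12183)
-121464/j + 406982/((-292 - 36)²) = -121464/12183 + 406982/((-292 - 36)²) = -121464*1/12183 + 406982/((-328)²) = -40488/4061 + 406982/107584 = -40488/4061 + 406982*(1/107584) = -40488/4061 + 203491/53792 = -1351553545/218449312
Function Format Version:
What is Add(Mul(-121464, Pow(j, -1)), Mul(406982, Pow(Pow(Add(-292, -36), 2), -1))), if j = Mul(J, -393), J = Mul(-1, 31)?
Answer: Rational(-1351553545, 218449312) ≈ -6.1870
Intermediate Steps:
J = -31
j = 12183 (j = Mul(-31, -393) = 12183)
Add(Mul(-121464, Pow(j, -1)), Mul(406982, Pow(Pow(Add(-292, -36), 2), -1))) = Add(Mul(-121464, Pow(12183, -1)), Mul(406982, Pow(Pow(Add(-292, -36), 2), -1))) = Add(Mul(-121464, Rational(1, 12183)), Mul(406982, Pow(Pow(-328, 2), -1))) = Add(Rational(-40488, 4061), Mul(406982, Pow(107584, -1))) = Add(Rational(-40488, 4061), Mul(406982, Rational(1, 107584))) = Add(Rational(-40488, 4061), Rational(203491, 53792)) = Rational(-1351553545, 218449312)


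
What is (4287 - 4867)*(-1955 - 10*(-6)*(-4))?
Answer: 1273100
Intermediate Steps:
(4287 - 4867)*(-1955 - 10*(-6)*(-4)) = -580*(-1955 + 60*(-4)) = -580*(-1955 - 240) = -580*(-2195) = 1273100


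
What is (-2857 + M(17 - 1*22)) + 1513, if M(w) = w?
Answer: -1349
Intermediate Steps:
(-2857 + M(17 - 1*22)) + 1513 = (-2857 + (17 - 1*22)) + 1513 = (-2857 + (17 - 22)) + 1513 = (-2857 - 5) + 1513 = -2862 + 1513 = -1349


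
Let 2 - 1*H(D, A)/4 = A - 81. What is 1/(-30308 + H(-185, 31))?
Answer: -1/30100 ≈ -3.3223e-5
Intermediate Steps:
H(D, A) = 332 - 4*A (H(D, A) = 8 - 4*(A - 81) = 8 - 4*(-81 + A) = 8 + (324 - 4*A) = 332 - 4*A)
1/(-30308 + H(-185, 31)) = 1/(-30308 + (332 - 4*31)) = 1/(-30308 + (332 - 124)) = 1/(-30308 + 208) = 1/(-30100) = -1/30100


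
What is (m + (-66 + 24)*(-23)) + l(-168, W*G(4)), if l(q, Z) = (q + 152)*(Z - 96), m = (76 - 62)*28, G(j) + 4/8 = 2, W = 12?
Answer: 2606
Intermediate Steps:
G(j) = 3/2 (G(j) = -1/2 + 2 = 3/2)
m = 392 (m = 14*28 = 392)
l(q, Z) = (-96 + Z)*(152 + q) (l(q, Z) = (152 + q)*(-96 + Z) = (-96 + Z)*(152 + q))
(m + (-66 + 24)*(-23)) + l(-168, W*G(4)) = (392 + (-66 + 24)*(-23)) + (-14592 - 96*(-168) + 152*(12*(3/2)) + (12*(3/2))*(-168)) = (392 - 42*(-23)) + (-14592 + 16128 + 152*18 + 18*(-168)) = (392 + 966) + (-14592 + 16128 + 2736 - 3024) = 1358 + 1248 = 2606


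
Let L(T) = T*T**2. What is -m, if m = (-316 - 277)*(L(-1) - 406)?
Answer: -241351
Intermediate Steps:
L(T) = T**3
m = 241351 (m = (-316 - 277)*((-1)**3 - 406) = -593*(-1 - 406) = -593*(-407) = 241351)
-m = -1*241351 = -241351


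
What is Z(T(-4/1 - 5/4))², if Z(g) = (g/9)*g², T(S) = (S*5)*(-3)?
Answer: 12060860765625/4096 ≈ 2.9445e+9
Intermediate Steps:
T(S) = -15*S (T(S) = (5*S)*(-3) = -15*S)
Z(g) = g³/9 (Z(g) = (g*(⅑))*g² = (g/9)*g² = g³/9)
Z(T(-4/1 - 5/4))² = ((-15*(-4/1 - 5/4))³/9)² = ((-15*(-4*1 - 5*¼))³/9)² = ((-15*(-4 - 5/4))³/9)² = ((-15*(-21/4))³/9)² = ((315/4)³/9)² = ((⅑)*(31255875/64))² = (3472875/64)² = 12060860765625/4096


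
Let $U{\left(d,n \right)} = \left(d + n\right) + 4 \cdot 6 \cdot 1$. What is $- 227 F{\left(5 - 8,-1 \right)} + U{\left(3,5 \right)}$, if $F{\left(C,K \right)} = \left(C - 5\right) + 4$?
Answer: $940$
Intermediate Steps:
$U{\left(d,n \right)} = 24 + d + n$ ($U{\left(d,n \right)} = \left(d + n\right) + 24 \cdot 1 = \left(d + n\right) + 24 = 24 + d + n$)
$F{\left(C,K \right)} = -1 + C$ ($F{\left(C,K \right)} = \left(-5 + C\right) + 4 = -1 + C$)
$- 227 F{\left(5 - 8,-1 \right)} + U{\left(3,5 \right)} = - 227 \left(-1 + \left(5 - 8\right)\right) + \left(24 + 3 + 5\right) = - 227 \left(-1 + \left(5 - 8\right)\right) + 32 = - 227 \left(-1 - 3\right) + 32 = \left(-227\right) \left(-4\right) + 32 = 908 + 32 = 940$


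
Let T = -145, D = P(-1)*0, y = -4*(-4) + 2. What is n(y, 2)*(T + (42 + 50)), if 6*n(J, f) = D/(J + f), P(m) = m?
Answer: 0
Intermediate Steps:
y = 18 (y = 16 + 2 = 18)
D = 0 (D = -1*0 = 0)
n(J, f) = 0 (n(J, f) = (0/(J + f))/6 = (1/6)*0 = 0)
n(y, 2)*(T + (42 + 50)) = 0*(-145 + (42 + 50)) = 0*(-145 + 92) = 0*(-53) = 0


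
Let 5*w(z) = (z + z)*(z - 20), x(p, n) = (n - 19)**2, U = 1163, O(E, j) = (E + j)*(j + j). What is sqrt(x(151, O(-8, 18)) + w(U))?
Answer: sqrt(16200115)/5 ≈ 804.99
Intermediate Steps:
O(E, j) = 2*j*(E + j) (O(E, j) = (E + j)*(2*j) = 2*j*(E + j))
x(p, n) = (-19 + n)**2
w(z) = 2*z*(-20 + z)/5 (w(z) = ((z + z)*(z - 20))/5 = ((2*z)*(-20 + z))/5 = (2*z*(-20 + z))/5 = 2*z*(-20 + z)/5)
sqrt(x(151, O(-8, 18)) + w(U)) = sqrt((-19 + 2*18*(-8 + 18))**2 + (2/5)*1163*(-20 + 1163)) = sqrt((-19 + 2*18*10)**2 + (2/5)*1163*1143) = sqrt((-19 + 360)**2 + 2658618/5) = sqrt(341**2 + 2658618/5) = sqrt(116281 + 2658618/5) = sqrt(3240023/5) = sqrt(16200115)/5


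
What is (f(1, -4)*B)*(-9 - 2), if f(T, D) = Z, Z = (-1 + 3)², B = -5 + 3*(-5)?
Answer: 880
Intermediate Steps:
B = -20 (B = -5 - 15 = -20)
Z = 4 (Z = 2² = 4)
f(T, D) = 4
(f(1, -4)*B)*(-9 - 2) = (4*(-20))*(-9 - 2) = -80*(-11) = 880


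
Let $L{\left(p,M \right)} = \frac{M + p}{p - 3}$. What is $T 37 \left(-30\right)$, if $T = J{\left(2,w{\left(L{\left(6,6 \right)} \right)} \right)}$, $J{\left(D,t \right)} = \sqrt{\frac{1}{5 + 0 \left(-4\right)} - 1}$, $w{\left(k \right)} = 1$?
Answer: $- 444 i \sqrt{5} \approx - 992.81 i$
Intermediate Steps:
$L{\left(p,M \right)} = \frac{M + p}{-3 + p}$
$J{\left(D,t \right)} = \frac{2 i \sqrt{5}}{5}$ ($J{\left(D,t \right)} = \sqrt{\frac{1}{5 + 0} - 1} = \sqrt{\frac{1}{5} - 1} = \sqrt{- \frac{4}{5}} = \frac{2 i \sqrt{5}}{5}$)
$T = \frac{2 i \sqrt{5}}{5} \approx 0.89443 i$
$T 37 \left(-30\right) = \frac{2 i \sqrt{5}}{5} \cdot 37 \left(-30\right) = \frac{74 i \sqrt{5}}{5} \left(-30\right) = - 444 i \sqrt{5}$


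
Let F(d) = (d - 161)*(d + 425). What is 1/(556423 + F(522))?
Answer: 1/898290 ≈ 1.1132e-6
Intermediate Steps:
F(d) = (-161 + d)*(425 + d)
1/(556423 + F(522)) = 1/(556423 + (-68425 + 522² + 264*522)) = 1/(556423 + (-68425 + 272484 + 137808)) = 1/(556423 + 341867) = 1/898290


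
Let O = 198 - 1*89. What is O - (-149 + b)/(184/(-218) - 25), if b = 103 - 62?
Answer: 32809/313 ≈ 104.82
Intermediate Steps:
b = 41
O = 109 (O = 198 - 89 = 109)
O - (-149 + b)/(184/(-218) - 25) = 109 - (-149 + 41)/(184/(-218) - 25) = 109 - (-108)/(184*(-1/218) - 25) = 109 - (-108)/(-92/109 - 25) = 109 - (-108)/(-2817/109) = 109 - (-108)*(-109)/2817 = 109 - 1*1308/313 = 109 - 1308/313 = 32809/313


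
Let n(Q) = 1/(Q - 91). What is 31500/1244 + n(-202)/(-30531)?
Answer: 70446466436/2782076313 ≈ 25.322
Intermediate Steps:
n(Q) = 1/(-91 + Q)
31500/1244 + n(-202)/(-30531) = 31500/1244 + 1/(-91 - 202*(-30531)) = 31500*(1/1244) - 1/30531/(-293) = 7875/311 - 1/293*(-1/30531) = 7875/311 + 1/8945583 = 70446466436/2782076313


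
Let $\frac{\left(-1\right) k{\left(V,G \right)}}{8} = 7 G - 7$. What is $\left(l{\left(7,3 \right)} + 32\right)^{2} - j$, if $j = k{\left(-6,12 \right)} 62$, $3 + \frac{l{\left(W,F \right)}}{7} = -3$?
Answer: $38292$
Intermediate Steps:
$k{\left(V,G \right)} = 56 - 56 G$ ($k{\left(V,G \right)} = - 8 \left(7 G - 7\right) = - 8 \left(-7 + 7 G\right) = 56 - 56 G$)
$l{\left(W,F \right)} = -42$ ($l{\left(W,F \right)} = -21 + 7 \left(-3\right) = -21 - 21 = -42$)
$j = -38192$ ($j = \left(56 - 672\right) 62 = \left(-616\right) 62 = -38192$)
$\left(l{\left(7,3 \right)} + 32\right)^{2} - j = \left(-42 + 32\right)^{2} - -38192 = \left(-10\right)^{2} + 38192 = 100 + 38192 = 38292$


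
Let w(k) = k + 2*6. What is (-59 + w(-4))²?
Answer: 2601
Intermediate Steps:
w(k) = 12 + k (w(k) = k + 12 = 12 + k)
(-59 + w(-4))² = (-59 + (12 - 4))² = (-59 + 8)² = (-51)² = 2601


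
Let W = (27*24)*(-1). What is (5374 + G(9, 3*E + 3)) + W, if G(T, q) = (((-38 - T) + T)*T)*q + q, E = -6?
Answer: 9841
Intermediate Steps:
W = -648 (W = 648*(-1) = -648)
G(T, q) = q - 38*T*q (G(T, q) = (-38*T)*q + q = -38*T*q + q = q - 38*T*q)
(5374 + G(9, 3*E + 3)) + W = (5374 + (3*(-6) + 3)*(1 - 38*9)) - 648 = (5374 + (-18 + 3)*(1 - 342)) - 648 = (5374 - 15*(-341)) - 648 = (5374 + 5115) - 648 = 10489 - 648 = 9841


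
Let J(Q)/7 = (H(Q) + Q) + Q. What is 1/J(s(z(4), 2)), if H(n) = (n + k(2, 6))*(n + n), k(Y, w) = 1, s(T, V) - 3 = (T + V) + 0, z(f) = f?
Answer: 1/1386 ≈ 0.00072150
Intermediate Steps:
s(T, V) = 3 + T + V (s(T, V) = 3 + ((T + V) + 0) = 3 + (T + V) = 3 + T + V)
H(n) = 2*n*(1 + n) (H(n) = (n + 1)*(n + n) = (1 + n)*(2*n) = 2*n*(1 + n))
J(Q) = 14*Q + 14*Q*(1 + Q) (J(Q) = 7*((2*Q*(1 + Q) + Q) + Q) = 7*((Q + 2*Q*(1 + Q)) + Q) = 7*(2*Q + 2*Q*(1 + Q)) = 14*Q + 14*Q*(1 + Q))
1/J(s(z(4), 2)) = 1/(14*(3 + 4 + 2)*(2 + (3 + 4 + 2))) = 1/(14*9*(2 + 9)) = 1/(14*9*11) = 1/1386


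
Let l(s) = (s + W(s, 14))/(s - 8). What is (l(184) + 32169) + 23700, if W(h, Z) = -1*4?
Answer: 2458281/44 ≈ 55870.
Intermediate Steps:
W(h, Z) = -4
l(s) = (-4 + s)/(-8 + s) (l(s) = (s - 4)/(s - 8) = (-4 + s)/(-8 + s))
(l(184) + 32169) + 23700 = ((-4 + 184)/(-8 + 184) + 32169) + 23700 = (180/176 + 32169) + 23700 = ((1/176)*180 + 32169) + 23700 = (45/44 + 32169) + 23700 = 1415481/44 + 23700 = 2458281/44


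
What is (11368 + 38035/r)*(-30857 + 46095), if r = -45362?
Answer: 3928639682039/22681 ≈ 1.7321e+8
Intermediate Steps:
(11368 + 38035/r)*(-30857 + 46095) = (11368 + 38035/(-45362))*(-30857 + 46095) = (11368 + 38035*(-1/45362))*15238 = (11368 - 38035/45362)*15238 = (515637181/45362)*15238 = 3928639682039/22681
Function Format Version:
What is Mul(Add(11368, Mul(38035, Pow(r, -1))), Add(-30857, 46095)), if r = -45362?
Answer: Rational(3928639682039, 22681) ≈ 1.7321e+8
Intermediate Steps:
Mul(Add(11368, Mul(38035, Pow(r, -1))), Add(-30857, 46095)) = Mul(Add(11368, Mul(38035, Pow(-45362, -1))), Add(-30857, 46095)) = Mul(Add(11368, Mul(38035, Rational(-1, 45362))), 15238) = Mul(Add(11368, Rational(-38035, 45362)), 15238) = Mul(Rational(515637181, 45362), 15238) = Rational(3928639682039, 22681)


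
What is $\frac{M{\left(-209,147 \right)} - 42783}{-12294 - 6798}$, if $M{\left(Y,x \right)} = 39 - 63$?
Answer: $\frac{14269}{6364} \approx 2.2421$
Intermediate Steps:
$M{\left(Y,x \right)} = -24$ ($M{\left(Y,x \right)} = 39 - 63 = -24$)
$\frac{M{\left(-209,147 \right)} - 42783}{-12294 - 6798} = \frac{-24 - 42783}{-12294 - 6798} = - \frac{42807}{-19092} = \left(-42807\right) \left(- \frac{1}{19092}\right) = \frac{14269}{6364}$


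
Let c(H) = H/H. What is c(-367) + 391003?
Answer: 391004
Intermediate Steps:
c(H) = 1
c(-367) + 391003 = 1 + 391003 = 391004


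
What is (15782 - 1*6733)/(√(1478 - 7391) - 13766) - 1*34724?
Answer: -6580623590890/189508669 - 81441*I*√73/189508669 ≈ -34725.0 - 0.0036718*I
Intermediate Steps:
(15782 - 1*6733)/(√(1478 - 7391) - 13766) - 1*34724 = (15782 - 6733)/(√(-5913) - 13766) - 34724 = 9049/(9*I*√73 - 13766) - 34724 = 9049/(-13766 + 9*I*√73) - 34724 = -34724 + 9049/(-13766 + 9*I*√73)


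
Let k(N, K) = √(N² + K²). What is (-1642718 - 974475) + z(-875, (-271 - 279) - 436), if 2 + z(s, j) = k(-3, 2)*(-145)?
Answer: -2617195 - 145*√13 ≈ -2.6177e+6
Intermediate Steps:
k(N, K) = √(K² + N²)
z(s, j) = -2 - 145*√13 (z(s, j) = -2 + √(2² + (-3)²)*(-145) = -2 + √(4 + 9)*(-145) = -2 + √13*(-145) = -2 - 145*√13)
(-1642718 - 974475) + z(-875, (-271 - 279) - 436) = (-1642718 - 974475) + (-2 - 145*√13) = -2617193 + (-2 - 145*√13) = -2617195 - 145*√13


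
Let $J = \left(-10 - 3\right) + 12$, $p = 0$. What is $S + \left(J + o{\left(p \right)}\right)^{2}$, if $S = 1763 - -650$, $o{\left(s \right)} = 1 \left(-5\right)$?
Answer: $2449$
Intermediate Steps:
$J = -1$ ($J = -13 + 12 = -1$)
$o{\left(s \right)} = -5$
$S = 2413$ ($S = 1763 + 650 = 2413$)
$S + \left(J + o{\left(p \right)}\right)^{2} = 2413 + \left(-1 - 5\right)^{2} = 2413 + \left(-6\right)^{2} = 2413 + 36 = 2449$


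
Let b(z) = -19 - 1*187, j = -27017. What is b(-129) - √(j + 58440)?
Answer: -206 - 67*√7 ≈ -383.27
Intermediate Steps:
b(z) = -206 (b(z) = -19 - 187 = -206)
b(-129) - √(j + 58440) = -206 - √(-27017 + 58440) = -206 - √31423 = -206 - 67*√7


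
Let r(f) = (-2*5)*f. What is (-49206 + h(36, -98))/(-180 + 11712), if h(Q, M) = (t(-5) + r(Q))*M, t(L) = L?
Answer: -3359/2883 ≈ -1.1651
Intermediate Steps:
r(f) = -10*f
h(Q, M) = M*(-5 - 10*Q) (h(Q, M) = (-5 - 10*Q)*M = M*(-5 - 10*Q))
(-49206 + h(36, -98))/(-180 + 11712) = (-49206 - 5*(-98)*(1 + 2*36))/(-180 + 11712) = (-49206 - 5*(-98)*(1 + 72))/11532 = (-49206 - 5*(-98)*73)*(1/11532) = (-49206 + 35770)*(1/11532) = -13436*1/11532 = -3359/2883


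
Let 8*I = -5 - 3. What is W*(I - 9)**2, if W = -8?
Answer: -800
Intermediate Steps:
I = -1 (I = (-5 - 3)/8 = (1/8)*(-8) = -1)
W*(I - 9)**2 = -8*(-1 - 9)**2 = -8*(-10)**2 = -8*100 = -800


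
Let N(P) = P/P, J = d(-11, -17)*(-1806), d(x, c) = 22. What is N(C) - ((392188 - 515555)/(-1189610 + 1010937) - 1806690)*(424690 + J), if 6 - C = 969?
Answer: 124266982739175547/178673 ≈ 6.9550e+11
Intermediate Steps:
C = -963 (C = 6 - 1*969 = 6 - 969 = -963)
J = -39732 (J = 22*(-1806) = -39732)
N(P) = 1
N(C) - ((392188 - 515555)/(-1189610 + 1010937) - 1806690)*(424690 + J) = 1 - ((392188 - 515555)/(-1189610 + 1010937) - 1806690)*(424690 - 39732) = 1 - (-123367/(-178673) - 1806690)*384958 = 1 - (-123367*(-1/178673) - 1806690)*384958 = 1 - (123367/178673 - 1806690)*384958 = 1 - (-322806599003)*384958/178673 = 1 - 1*(-124266982738996874/178673) = 1 + 124266982738996874/178673 = 124266982739175547/178673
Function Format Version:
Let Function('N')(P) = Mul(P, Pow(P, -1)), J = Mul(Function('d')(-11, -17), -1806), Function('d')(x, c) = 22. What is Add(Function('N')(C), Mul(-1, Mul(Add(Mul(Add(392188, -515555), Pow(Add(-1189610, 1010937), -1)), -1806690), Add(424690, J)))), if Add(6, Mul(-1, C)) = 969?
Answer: Rational(124266982739175547, 178673) ≈ 6.9550e+11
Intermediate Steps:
C = -963 (C = Add(6, Mul(-1, 969)) = Add(6, -969) = -963)
J = -39732 (J = Mul(22, -1806) = -39732)
Function('N')(P) = 1
Add(Function('N')(C), Mul(-1, Mul(Add(Mul(Add(392188, -515555), Pow(Add(-1189610, 1010937), -1)), -1806690), Add(424690, J)))) = Add(1, Mul(-1, Mul(Add(Mul(Add(392188, -515555), Pow(Add(-1189610, 1010937), -1)), -1806690), Add(424690, -39732)))) = Add(1, Mul(-1, Mul(Add(Mul(-123367, Pow(-178673, -1)), -1806690), 384958))) = Add(1, Mul(-1, Mul(Add(Mul(-123367, Rational(-1, 178673)), -1806690), 384958))) = Add(1, Mul(-1, Mul(Add(Rational(123367, 178673), -1806690), 384958))) = Add(1, Mul(-1, Mul(Rational(-322806599003, 178673), 384958))) = Add(1, Mul(-1, Rational(-124266982738996874, 178673))) = Add(1, Rational(124266982738996874, 178673)) = Rational(124266982739175547, 178673)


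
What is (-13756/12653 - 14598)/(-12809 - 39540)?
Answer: 184722250/662371897 ≈ 0.27888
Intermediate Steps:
(-13756/12653 - 14598)/(-12809 - 39540) = (-13756*1/12653 - 14598)/(-52349) = (-13756/12653 - 14598)*(-1/52349) = -184722250/12653*(-1/52349) = 184722250/662371897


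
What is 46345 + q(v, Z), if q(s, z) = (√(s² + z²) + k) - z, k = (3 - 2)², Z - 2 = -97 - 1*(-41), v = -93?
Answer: 46400 + 3*√1285 ≈ 46508.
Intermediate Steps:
Z = -54 (Z = 2 + (-97 - 1*(-41)) = 2 + (-97 + 41) = 2 - 56 = -54)
k = 1 (k = 1² = 1)
q(s, z) = 1 + √(s² + z²) - z (q(s, z) = (√(s² + z²) + 1) - z = (1 + √(s² + z²)) - z = 1 + √(s² + z²) - z)
46345 + q(v, Z) = 46345 + (1 + √((-93)² + (-54)²) - 1*(-54)) = 46345 + (1 + √(8649 + 2916) + 54) = 46345 + (1 + √11565 + 54) = 46345 + (1 + 3*√1285 + 54) = 46345 + (55 + 3*√1285) = 46400 + 3*√1285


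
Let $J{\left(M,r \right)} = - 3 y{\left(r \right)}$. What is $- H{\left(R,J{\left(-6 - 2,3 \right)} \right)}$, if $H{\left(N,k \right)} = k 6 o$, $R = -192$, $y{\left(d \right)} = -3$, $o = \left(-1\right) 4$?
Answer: $216$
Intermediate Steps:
$o = -4$
$J{\left(M,r \right)} = 9$ ($J{\left(M,r \right)} = \left(-3\right) \left(-3\right) = 9$)
$H{\left(N,k \right)} = - 24 k$ ($H{\left(N,k \right)} = k 6 \left(-4\right) = 6 k \left(-4\right) = - 24 k$)
$- H{\left(R,J{\left(-6 - 2,3 \right)} \right)} = - \left(-24\right) 9 = \left(-1\right) \left(-216\right) = 216$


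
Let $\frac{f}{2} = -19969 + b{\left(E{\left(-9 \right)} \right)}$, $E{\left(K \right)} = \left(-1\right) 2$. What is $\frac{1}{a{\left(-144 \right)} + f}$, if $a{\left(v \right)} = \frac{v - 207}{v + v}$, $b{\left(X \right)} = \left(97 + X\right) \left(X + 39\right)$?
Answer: $- \frac{32}{1053017} \approx -3.0389 \cdot 10^{-5}$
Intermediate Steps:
$E{\left(K \right)} = -2$
$b{\left(X \right)} = \left(39 + X\right) \left(97 + X\right)$ ($b{\left(X \right)} = \left(97 + X\right) \left(39 + X\right) = \left(39 + X\right) \left(97 + X\right)$)
$a{\left(v \right)} = \frac{-207 + v}{2 v}$
$f = -32908$ ($f = 2 \left(-19969 + \left(3783 + \left(-2\right)^{2} + 136 \left(-2\right)\right)\right) = 2 \left(-19969 + \left(3783 + 4 - 272\right)\right) = 2 \left(-19969 + 3515\right) = 2 \left(-16454\right) = -32908$)
$\frac{1}{a{\left(-144 \right)} + f} = \frac{1}{\frac{-207 - 144}{2 \left(-144\right)} - 32908} = \frac{1}{\frac{1}{2} \left(- \frac{1}{144}\right) \left(-351\right) - 32908} = \frac{1}{\frac{39}{32} - 32908} = \frac{1}{- \frac{1053017}{32}} = - \frac{32}{1053017}$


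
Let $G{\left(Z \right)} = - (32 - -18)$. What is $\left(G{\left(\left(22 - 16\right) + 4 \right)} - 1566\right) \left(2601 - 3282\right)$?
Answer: $1100496$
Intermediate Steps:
$G{\left(Z \right)} = -50$ ($G{\left(Z \right)} = - (32 + 18) = \left(-1\right) 50 = -50$)
$\left(G{\left(\left(22 - 16\right) + 4 \right)} - 1566\right) \left(2601 - 3282\right) = \left(-50 - 1566\right) \left(2601 - 3282\right) = \left(-1616\right) \left(-681\right) = 1100496$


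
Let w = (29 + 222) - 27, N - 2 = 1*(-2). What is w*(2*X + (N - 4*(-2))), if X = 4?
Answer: 3584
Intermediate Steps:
N = 0 (N = 2 + 1*(-2) = 2 - 2 = 0)
w = 224 (w = 251 - 27 = 224)
w*(2*X + (N - 4*(-2))) = 224*(2*4 + (0 - 4*(-2))) = 224*(8 + (0 + 8)) = 224*(8 + 8) = 224*16 = 3584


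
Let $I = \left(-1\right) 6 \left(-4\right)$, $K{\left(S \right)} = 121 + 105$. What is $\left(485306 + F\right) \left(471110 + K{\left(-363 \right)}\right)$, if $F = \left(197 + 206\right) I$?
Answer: $233300950608$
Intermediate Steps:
$K{\left(S \right)} = 226$
$I = 24$ ($I = \left(-6\right) \left(-4\right) = 24$)
$F = 9672$ ($F = \left(197 + 206\right) 24 = 403 \cdot 24 = 9672$)
$\left(485306 + F\right) \left(471110 + K{\left(-363 \right)}\right) = \left(485306 + 9672\right) \left(471110 + 226\right) = 494978 \cdot 471336 = 233300950608$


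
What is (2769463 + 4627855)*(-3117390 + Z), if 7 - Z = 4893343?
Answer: -59257887632868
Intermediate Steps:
Z = -4893336 (Z = 7 - 1*4893343 = 7 - 4893343 = -4893336)
(2769463 + 4627855)*(-3117390 + Z) = (2769463 + 4627855)*(-3117390 - 4893336) = 7397318*(-8010726) = -59257887632868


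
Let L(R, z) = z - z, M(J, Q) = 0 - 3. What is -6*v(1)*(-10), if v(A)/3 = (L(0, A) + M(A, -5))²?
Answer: 1620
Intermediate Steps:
M(J, Q) = -3
L(R, z) = 0
v(A) = 27 (v(A) = 3*(0 - 3)² = 3*(-3)² = 3*9 = 27)
-6*v(1)*(-10) = -6*27*(-10) = -162*(-10) = 1620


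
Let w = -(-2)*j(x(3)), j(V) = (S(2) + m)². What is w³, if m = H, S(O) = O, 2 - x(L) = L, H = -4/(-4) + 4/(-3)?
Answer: 125000/729 ≈ 171.47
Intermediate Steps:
H = -⅓ (H = -4*(-¼) + 4*(-⅓) = 1 - 4/3 = -⅓ ≈ -0.33333)
x(L) = 2 - L
m = -⅓ ≈ -0.33333
j(V) = 25/9 (j(V) = (2 - ⅓)² = (5/3)² = 25/9)
w = 50/9 (w = -(-2)*25/9 = -1*(-50/9) = 50/9 ≈ 5.5556)
w³ = (50/9)³ = 125000/729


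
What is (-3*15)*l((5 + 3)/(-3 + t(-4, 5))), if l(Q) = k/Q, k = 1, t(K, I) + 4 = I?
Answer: 45/4 ≈ 11.250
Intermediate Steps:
t(K, I) = -4 + I
l(Q) = 1/Q
(-3*15)*l((5 + 3)/(-3 + t(-4, 5))) = (-3*15)/(((5 + 3)/(-3 + (-4 + 5)))) = -45/(8/(-3 + 1)) = -45/(8/(-2)) = -45/(8*(-½)) = -45/(-4) = -45*(-¼) = 45/4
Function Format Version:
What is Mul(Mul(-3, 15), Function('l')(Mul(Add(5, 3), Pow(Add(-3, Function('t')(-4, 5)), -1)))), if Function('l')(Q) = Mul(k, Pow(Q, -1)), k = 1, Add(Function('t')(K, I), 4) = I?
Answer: Rational(45, 4) ≈ 11.250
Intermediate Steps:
Function('t')(K, I) = Add(-4, I)
Function('l')(Q) = Pow(Q, -1) (Function('l')(Q) = Mul(1, Pow(Q, -1)) = Pow(Q, -1))
Mul(Mul(-3, 15), Function('l')(Mul(Add(5, 3), Pow(Add(-3, Function('t')(-4, 5)), -1)))) = Mul(Mul(-3, 15), Pow(Mul(Add(5, 3), Pow(Add(-3, Add(-4, 5)), -1)), -1)) = Mul(-45, Pow(Mul(8, Pow(Add(-3, 1), -1)), -1)) = Mul(-45, Pow(Mul(8, Pow(-2, -1)), -1)) = Mul(-45, Pow(Mul(8, Rational(-1, 2)), -1)) = Mul(-45, Pow(-4, -1)) = Mul(-45, Rational(-1, 4)) = Rational(45, 4)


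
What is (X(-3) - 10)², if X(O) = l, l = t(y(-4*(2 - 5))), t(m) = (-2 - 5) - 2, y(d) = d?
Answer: 361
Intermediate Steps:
t(m) = -9 (t(m) = -7 - 2 = -9)
l = -9
X(O) = -9
(X(-3) - 10)² = (-9 - 10)² = (-19)² = 361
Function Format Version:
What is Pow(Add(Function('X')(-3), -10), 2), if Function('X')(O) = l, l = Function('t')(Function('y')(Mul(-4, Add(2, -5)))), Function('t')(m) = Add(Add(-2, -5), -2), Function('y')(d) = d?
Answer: 361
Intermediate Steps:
Function('t')(m) = -9 (Function('t')(m) = Add(-7, -2) = -9)
l = -9
Function('X')(O) = -9
Pow(Add(Function('X')(-3), -10), 2) = Pow(Add(-9, -10), 2) = Pow(-19, 2) = 361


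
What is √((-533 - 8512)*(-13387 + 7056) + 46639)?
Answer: √57310534 ≈ 7570.4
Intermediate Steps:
√((-533 - 8512)*(-13387 + 7056) + 46639) = √(-9045*(-6331) + 46639) = √(57263895 + 46639) = √57310534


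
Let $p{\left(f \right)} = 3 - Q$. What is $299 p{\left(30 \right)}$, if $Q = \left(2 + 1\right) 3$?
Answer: $-1794$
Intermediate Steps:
$Q = 9$ ($Q = 3 \cdot 3 = 9$)
$p{\left(f \right)} = -6$ ($p{\left(f \right)} = 3 - 9 = -6$)
$299 p{\left(30 \right)} = 299 \left(-6\right) = -1794$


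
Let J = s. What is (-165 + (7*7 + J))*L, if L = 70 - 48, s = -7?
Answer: -2706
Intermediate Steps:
J = -7
L = 22
(-165 + (7*7 + J))*L = (-165 + (7*7 - 7))*22 = (-165 + (49 - 7))*22 = (-165 + 42)*22 = -123*22 = -2706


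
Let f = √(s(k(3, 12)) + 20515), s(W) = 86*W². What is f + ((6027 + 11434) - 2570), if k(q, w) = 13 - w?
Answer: 14891 + 3*√2289 ≈ 15035.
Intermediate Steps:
f = 3*√2289 (f = √(86*(13 - 1*12)² + 20515) = √(86*(13 - 12)² + 20515) = √(86*1² + 20515) = √(86*1 + 20515) = √(86 + 20515) = √20601 = 3*√2289 ≈ 143.53)
f + ((6027 + 11434) - 2570) = 3*√2289 + ((6027 + 11434) - 2570) = 3*√2289 + (17461 - 2570) = 3*√2289 + 14891 = 14891 + 3*√2289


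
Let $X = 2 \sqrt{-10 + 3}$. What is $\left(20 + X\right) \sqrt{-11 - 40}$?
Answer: $- 2 \sqrt{357} + 20 i \sqrt{51} \approx -37.789 + 142.83 i$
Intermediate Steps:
$X = 2 i \sqrt{7}$ ($X = 2 \sqrt{-7} = 2 i \sqrt{7} \approx 5.2915 i$)
$\left(20 + X\right) \sqrt{-11 - 40} = \left(20 + 2 i \sqrt{7}\right) \sqrt{-11 - 40} = \left(20 + 2 i \sqrt{7}\right) \sqrt{-51} = \left(20 + 2 i \sqrt{7}\right) i \sqrt{51} = i \sqrt{51} \left(20 + 2 i \sqrt{7}\right)$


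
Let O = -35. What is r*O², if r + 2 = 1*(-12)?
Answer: -17150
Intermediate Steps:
r = -14 (r = -2 + 1*(-12) = -2 - 12 = -14)
r*O² = -14*(-35)² = -14*1225 = -17150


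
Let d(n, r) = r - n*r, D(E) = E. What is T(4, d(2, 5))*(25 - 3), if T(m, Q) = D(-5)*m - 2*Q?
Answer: -220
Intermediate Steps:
d(n, r) = r - n*r
T(m, Q) = -5*m - 2*Q
T(4, d(2, 5))*(25 - 3) = (-5*4 - 10*(1 - 1*2))*(25 - 3) = (-20 - 10*(1 - 2))*22 = (-20 - 10*(-1))*22 = (-20 - 2*(-5))*22 = (-20 + 10)*22 = -10*22 = -220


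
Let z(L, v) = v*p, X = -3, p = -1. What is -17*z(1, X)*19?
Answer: -969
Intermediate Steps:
z(L, v) = -v (z(L, v) = v*(-1) = -v)
-17*z(1, X)*19 = -(-17)*(-3)*19 = -17*3*19 = -51*19 = -969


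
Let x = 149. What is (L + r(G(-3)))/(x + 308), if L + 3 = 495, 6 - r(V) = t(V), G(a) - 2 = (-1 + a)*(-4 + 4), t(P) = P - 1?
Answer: 497/457 ≈ 1.0875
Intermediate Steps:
t(P) = -1 + P
G(a) = 2 (G(a) = 2 + (-1 + a)*(-4 + 4) = 2 + (-1 + a)*0 = 2 + 0 = 2)
r(V) = 7 - V (r(V) = 6 - (-1 + V) = 6 + (1 - V) = 7 - V)
L = 492 (L = -3 + 495 = 492)
(L + r(G(-3)))/(x + 308) = (492 + (7 - 1*2))/(149 + 308) = (492 + (7 - 2))/457 = (492 + 5)*(1/457) = 497*(1/457) = 497/457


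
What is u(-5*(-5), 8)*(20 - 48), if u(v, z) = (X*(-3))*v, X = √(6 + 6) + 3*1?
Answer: 6300 + 4200*√3 ≈ 13575.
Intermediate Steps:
X = 3 + 2*√3 (X = √12 + 3 = 2*√3 + 3 = 3 + 2*√3 ≈ 6.4641)
u(v, z) = v*(-9 - 6*√3) (u(v, z) = ((3 + 2*√3)*(-3))*v = (-9 - 6*√3)*v = v*(-9 - 6*√3))
u(-5*(-5), 8)*(20 - 48) = (-3*(-5*(-5))*(3 + 2*√3))*(20 - 48) = -3*25*(3 + 2*√3)*(-28) = (-225 - 150*√3)*(-28) = 6300 + 4200*√3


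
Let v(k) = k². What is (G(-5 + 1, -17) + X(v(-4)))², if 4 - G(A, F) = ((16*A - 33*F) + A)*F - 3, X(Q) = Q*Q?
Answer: 74718736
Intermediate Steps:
X(Q) = Q²
G(A, F) = 7 - F*(-33*F + 17*A) (G(A, F) = 4 - (((16*A - 33*F) + A)*F - 3) = 4 - (((-33*F + 16*A) + A)*F - 3) = 4 - ((-33*F + 17*A)*F - 3) = 4 - (F*(-33*F + 17*A) - 3) = 4 - (-3 + F*(-33*F + 17*A)) = 4 + (3 - F*(-33*F + 17*A)) = 7 - F*(-33*F + 17*A))
(G(-5 + 1, -17) + X(v(-4)))² = ((7 + 33*(-17)² - 17*(-5 + 1)*(-17)) + ((-4)²)²)² = ((7 + 33*289 - 17*(-4)*(-17)) + 16²)² = ((7 + 9537 - 1156) + 256)² = (8388 + 256)² = 8644² = 74718736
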